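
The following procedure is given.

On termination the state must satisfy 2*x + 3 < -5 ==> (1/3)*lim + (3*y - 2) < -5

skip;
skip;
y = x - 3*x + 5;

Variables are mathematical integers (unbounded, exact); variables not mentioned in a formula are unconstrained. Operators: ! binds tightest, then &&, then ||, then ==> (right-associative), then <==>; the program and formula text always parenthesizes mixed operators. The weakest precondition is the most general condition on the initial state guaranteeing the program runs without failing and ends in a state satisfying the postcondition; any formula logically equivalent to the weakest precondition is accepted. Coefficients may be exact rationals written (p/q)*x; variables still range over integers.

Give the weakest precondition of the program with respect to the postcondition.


Working backward. After the program, the postcondition 2*x + 3 < -5 ==> (1/3)*lim + (3*y - 2) < -5 must hold; in canonical form it is 2*x < -8 ==> (1/3)*lim + 3*y < -3.
Before y := x - 3*x + 5: 2*x < -8 ==> (1/3)*lim < 6*x - 18
Before skip: 2*x < -8 ==> (1/3)*lim < 6*x - 18
Before skip: 2*x < -8 ==> (1/3)*lim < 6*x - 18
Answer: WP = 2*x < -8 ==> (1/3)*lim < 6*x - 18


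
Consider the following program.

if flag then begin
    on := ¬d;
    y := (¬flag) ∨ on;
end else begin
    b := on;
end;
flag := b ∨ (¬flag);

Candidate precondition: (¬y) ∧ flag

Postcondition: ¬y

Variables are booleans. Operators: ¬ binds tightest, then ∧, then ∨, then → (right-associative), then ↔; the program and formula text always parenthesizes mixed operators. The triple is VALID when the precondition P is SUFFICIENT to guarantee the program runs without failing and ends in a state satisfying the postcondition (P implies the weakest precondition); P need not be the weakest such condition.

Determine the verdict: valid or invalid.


Working backward. After the program, ¬y must hold.
Before flag := b ∨ (¬flag): ¬y
Then branch requires ¬((¬flag) ∨ (¬d)); else branch requires ¬y.
Before the if: (flag → (¬((¬flag) ∨ (¬d)))) ∧ ((¬flag) → (¬y))
The weakest precondition is (flag → (¬((¬flag) ∨ (¬d)))) ∧ ((¬flag) → (¬y)).
Check whether (¬y) ∧ flag implies it.
Countermodel: at the initial state d = false, flag = true, y = false, the precondition holds but the weakest precondition fails.
Answer: invalid


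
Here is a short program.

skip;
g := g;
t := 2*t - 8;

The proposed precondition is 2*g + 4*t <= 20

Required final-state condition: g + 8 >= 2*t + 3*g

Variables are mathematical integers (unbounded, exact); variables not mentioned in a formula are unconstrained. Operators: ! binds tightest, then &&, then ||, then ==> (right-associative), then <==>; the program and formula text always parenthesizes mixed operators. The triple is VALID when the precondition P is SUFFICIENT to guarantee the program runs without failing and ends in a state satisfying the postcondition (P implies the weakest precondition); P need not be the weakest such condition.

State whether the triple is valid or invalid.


Working backward. After the program, the postcondition g + 8 >= 2*t + 3*g must hold; in canonical form it is 2*g + 2*t <= 8.
Before t := 2*t - 8: 2*g + 4*t <= 24
Before g := g: 2*g + 4*t <= 24
Before skip: 2*g + 4*t <= 24
The weakest precondition is 2*g + 4*t <= 24.
Check whether 2*g + 4*t <= 20 implies it.
Every state satisfying the precondition satisfies the weakest precondition: the implication holds.
Answer: valid


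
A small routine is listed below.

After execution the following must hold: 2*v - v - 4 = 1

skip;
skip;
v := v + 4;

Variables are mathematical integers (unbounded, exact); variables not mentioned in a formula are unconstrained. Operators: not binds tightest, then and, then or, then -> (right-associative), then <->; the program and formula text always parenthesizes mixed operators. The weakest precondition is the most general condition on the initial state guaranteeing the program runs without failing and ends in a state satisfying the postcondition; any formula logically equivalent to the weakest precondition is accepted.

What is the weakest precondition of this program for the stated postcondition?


Working backward. After the program, the postcondition 2*v - v - 4 = 1 must hold; in canonical form it is v = 5.
Before v := v + 4: v = 1
Before skip: v = 1
Before skip: v = 1
Answer: WP = v = 1


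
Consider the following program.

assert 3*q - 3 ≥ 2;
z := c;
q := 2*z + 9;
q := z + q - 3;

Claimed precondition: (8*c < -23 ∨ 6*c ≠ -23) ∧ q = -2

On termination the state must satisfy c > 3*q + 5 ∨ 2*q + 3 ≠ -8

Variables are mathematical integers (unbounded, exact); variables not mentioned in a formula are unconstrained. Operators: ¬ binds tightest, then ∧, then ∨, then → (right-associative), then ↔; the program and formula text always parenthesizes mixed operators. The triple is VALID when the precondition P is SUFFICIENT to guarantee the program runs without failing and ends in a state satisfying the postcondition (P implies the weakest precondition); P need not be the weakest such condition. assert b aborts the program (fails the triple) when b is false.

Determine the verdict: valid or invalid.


Working backward. After the program, the postcondition c > 3*q + 5 ∨ 2*q + 3 ≠ -8 must hold; in canonical form it is c > 3*q + 5 ∨ 2*q ≠ -11.
Before q := z + q - 3: c > 3*q + 3*z - 4 ∨ 2*q + 2*z ≠ -5
Before q := 2*z + 9: c > 9*z + 23 ∨ 6*z ≠ -23
Before z := c: 8*c < -23 ∨ 6*c ≠ -23
Before assert 3*q - 3 ≥ 2: 3*q ≥ 5 ∧ (8*c < -23 ∨ 6*c ≠ -23)
The weakest precondition is 3*q ≥ 5 ∧ (8*c < -23 ∨ 6*c ≠ -23).
Check whether (8*c < -23 ∨ 6*c ≠ -23) ∧ q = -2 implies it.
Countermodel: at the initial state c = 0, q = -2, the precondition holds but the weakest precondition fails.
Answer: invalid


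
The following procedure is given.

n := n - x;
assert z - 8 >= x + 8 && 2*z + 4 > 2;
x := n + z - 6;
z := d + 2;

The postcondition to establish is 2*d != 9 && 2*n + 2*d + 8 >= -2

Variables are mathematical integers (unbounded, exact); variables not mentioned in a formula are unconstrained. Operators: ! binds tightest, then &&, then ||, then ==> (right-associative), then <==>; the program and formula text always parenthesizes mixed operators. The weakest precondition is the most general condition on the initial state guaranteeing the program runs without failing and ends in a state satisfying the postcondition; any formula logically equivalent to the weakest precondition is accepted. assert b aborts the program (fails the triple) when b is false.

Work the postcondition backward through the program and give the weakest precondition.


Working backward. After the program, the postcondition 2*d != 9 && 2*n + 2*d + 8 >= -2 must hold; in canonical form it is 2*d != 9 && 2*d + 2*n >= -10.
Before z := d + 2: 2*d != 9 && 2*d + 2*n >= -10
Before x := n + z - 6: 2*d != 9 && 2*d + 2*n >= -10
Before assert z - 8 >= x + 8 && 2*z + 4 > 2: z >= x + 16 && 2*z > -2 && 2*d != 9 && 2*d + 2*n >= -10
Before n := n - x: z >= x + 16 && 2*z > -2 && 2*d != 9 && 2*d + 2*n >= 2*x - 10
Answer: WP = z >= x + 16 && 2*z > -2 && 2*d != 9 && 2*d + 2*n >= 2*x - 10


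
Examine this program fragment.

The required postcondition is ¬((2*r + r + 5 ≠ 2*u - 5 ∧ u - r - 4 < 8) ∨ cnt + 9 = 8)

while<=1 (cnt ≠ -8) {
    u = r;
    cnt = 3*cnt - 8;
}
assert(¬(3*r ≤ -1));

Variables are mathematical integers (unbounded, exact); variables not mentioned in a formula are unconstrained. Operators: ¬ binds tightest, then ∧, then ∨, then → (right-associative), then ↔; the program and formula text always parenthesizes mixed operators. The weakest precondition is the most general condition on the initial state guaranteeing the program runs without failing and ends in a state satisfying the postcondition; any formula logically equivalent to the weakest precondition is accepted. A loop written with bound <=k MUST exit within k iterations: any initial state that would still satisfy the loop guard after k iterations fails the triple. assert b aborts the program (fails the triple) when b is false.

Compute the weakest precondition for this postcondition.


Working backward. After the program, the postcondition ¬((2*r + r + 5 ≠ 2*u - 5 ∧ u - r - 4 < 8) ∨ cnt + 9 = 8) must hold; in canonical form it is ¬((3*r ≠ 2*u - 10 ∧ u < r + 12) ∨ cnt = -1).
Before assert ¬(3*r ≤ -1): (¬(3*r ≤ -1)) ∧ (¬((3*r ≠ 2*u - 10 ∧ u < r + 12) ∨ cnt = -1))
Before the loop (bound <=1), unroll the exhaustion recursion (WP_0 = exit-now case; WP_j = one more guarded iteration, up to j = 1):
  WP_0: (¬(cnt ≠ -8)) ∧ (¬(3*r ≤ -1)) ∧ (¬((3*r ≠ 2*u - 10 ∧ u < r + 12) ∨ cnt = -1))
  WP_1: (cnt ≠ -8 → ((¬(3*cnt ≠ 0)) ∧ (¬(3*r ≤ -1)) ∧ (¬(r ≠ -10 ∨ 3*cnt = 7)))) ∧ ((¬(cnt ≠ -8)) → ((¬(3*r ≤ -1)) ∧ (¬((3*r ≠ 2*u - 10 ∧ u < r + 12) ∨ cnt = -1))))
So before the loop: (cnt ≠ -8 → ((¬(3*cnt ≠ 0)) ∧ (¬(3*r ≤ -1)) ∧ (¬(r ≠ -10 ∨ 3*cnt = 7)))) ∧ ((¬(cnt ≠ -8)) → ((¬(3*r ≤ -1)) ∧ (¬((3*r ≠ 2*u - 10 ∧ u < r + 12) ∨ cnt = -1))))
Answer: WP = (cnt ≠ -8 → ((¬(3*cnt ≠ 0)) ∧ (¬(3*r ≤ -1)) ∧ (¬(r ≠ -10 ∨ 3*cnt = 7)))) ∧ ((¬(cnt ≠ -8)) → ((¬(3*r ≤ -1)) ∧ (¬((3*r ≠ 2*u - 10 ∧ u < r + 12) ∨ cnt = -1))))


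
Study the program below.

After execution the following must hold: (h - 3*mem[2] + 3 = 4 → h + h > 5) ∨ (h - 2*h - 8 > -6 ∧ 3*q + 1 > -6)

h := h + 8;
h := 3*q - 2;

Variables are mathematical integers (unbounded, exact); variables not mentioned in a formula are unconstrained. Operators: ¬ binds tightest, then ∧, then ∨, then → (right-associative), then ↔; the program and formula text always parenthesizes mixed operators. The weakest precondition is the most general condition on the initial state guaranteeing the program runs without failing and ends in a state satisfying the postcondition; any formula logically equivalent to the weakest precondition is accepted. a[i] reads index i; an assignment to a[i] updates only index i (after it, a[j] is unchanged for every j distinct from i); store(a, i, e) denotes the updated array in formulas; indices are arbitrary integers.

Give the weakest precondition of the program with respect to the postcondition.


Working backward. After the program, the postcondition (h - 3*mem[2] + 3 = 4 → h + h > 5) ∨ (h - 2*h - 8 > -6 ∧ 3*q + 1 > -6) must hold; in canonical form it is (h = 3*mem[2] + 1 → 2*h > 5) ∨ (h < -2 ∧ 3*q > -7).
Before h := 3*q - 2: (3*q = 3*mem[2] + 3 → 6*q > 9) ∨ (3*q < 0 ∧ 3*q > -7)
Before h := h + 8: (3*q = 3*mem[2] + 3 → 6*q > 9) ∨ (3*q < 0 ∧ 3*q > -7)
Answer: WP = (3*q = 3*mem[2] + 3 → 6*q > 9) ∨ (3*q < 0 ∧ 3*q > -7)


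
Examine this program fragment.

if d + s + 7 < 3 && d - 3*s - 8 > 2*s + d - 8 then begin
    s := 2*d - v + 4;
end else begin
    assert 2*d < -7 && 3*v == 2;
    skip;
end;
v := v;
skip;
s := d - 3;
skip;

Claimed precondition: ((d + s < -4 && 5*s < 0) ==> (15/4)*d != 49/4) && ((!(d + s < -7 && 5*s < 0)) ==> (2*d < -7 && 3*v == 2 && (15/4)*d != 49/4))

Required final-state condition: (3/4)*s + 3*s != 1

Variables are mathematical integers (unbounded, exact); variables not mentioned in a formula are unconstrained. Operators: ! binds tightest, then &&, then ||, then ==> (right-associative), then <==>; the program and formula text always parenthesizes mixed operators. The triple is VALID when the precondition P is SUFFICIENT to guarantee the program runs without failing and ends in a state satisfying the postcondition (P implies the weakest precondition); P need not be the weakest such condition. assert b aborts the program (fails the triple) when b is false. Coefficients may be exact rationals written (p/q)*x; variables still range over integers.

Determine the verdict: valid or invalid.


Working backward. After the program, the postcondition (3/4)*s + 3*s != 1 must hold; in canonical form it is (15/4)*s != 1.
Before skip: (15/4)*s != 1
Before s := d - 3: (15/4)*d != 49/4
Before skip: (15/4)*d != 49/4
Before v := v: (15/4)*d != 49/4
Then branch requires (15/4)*d != 49/4; else branch requires 2*d < -7 && 3*v == 2 && (15/4)*d != 49/4.
Before the if: ((d + s < -4 && 5*s < 0) ==> (15/4)*d != 49/4) && ((!(d + s < -4 && 5*s < 0)) ==> (2*d < -7 && 3*v == 2 && (15/4)*d != 49/4))
The weakest precondition is ((d + s < -4 && 5*s < 0) ==> (15/4)*d != 49/4) && ((!(d + s < -4 && 5*s < 0)) ==> (2*d < -7 && 3*v == 2 && (15/4)*d != 49/4)).
Check whether ((d + s < -4 && 5*s < 0) ==> (15/4)*d != 49/4) && ((!(d + s < -7 && 5*s < 0)) ==> (2*d < -7 && 3*v == 2 && (15/4)*d != 49/4)) implies it.
Every state satisfying the precondition satisfies the weakest precondition: the implication holds.
Answer: valid


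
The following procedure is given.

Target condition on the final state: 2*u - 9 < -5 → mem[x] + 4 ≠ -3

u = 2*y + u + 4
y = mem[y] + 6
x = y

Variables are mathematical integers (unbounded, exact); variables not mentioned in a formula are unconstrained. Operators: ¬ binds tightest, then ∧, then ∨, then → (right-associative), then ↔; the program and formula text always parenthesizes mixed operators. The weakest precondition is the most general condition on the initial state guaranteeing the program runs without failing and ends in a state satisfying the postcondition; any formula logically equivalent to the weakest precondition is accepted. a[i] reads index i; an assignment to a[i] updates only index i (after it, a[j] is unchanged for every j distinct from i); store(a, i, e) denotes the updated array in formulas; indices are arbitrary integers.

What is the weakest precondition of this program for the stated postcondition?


Working backward. After the program, the postcondition 2*u - 9 < -5 → mem[x] + 4 ≠ -3 must hold; in canonical form it is 2*u < 4 → mem[x] ≠ -7.
Before x := y: 2*u < 4 → mem[y] ≠ -7
Before y := mem[y] + 6: 2*u < 4 → mem[mem[y] + 6] ≠ -7
Before u := 2*y + u + 4: 2*u + 4*y < -4 → mem[mem[y] + 6] ≠ -7
Answer: WP = 2*u + 4*y < -4 → mem[mem[y] + 6] ≠ -7


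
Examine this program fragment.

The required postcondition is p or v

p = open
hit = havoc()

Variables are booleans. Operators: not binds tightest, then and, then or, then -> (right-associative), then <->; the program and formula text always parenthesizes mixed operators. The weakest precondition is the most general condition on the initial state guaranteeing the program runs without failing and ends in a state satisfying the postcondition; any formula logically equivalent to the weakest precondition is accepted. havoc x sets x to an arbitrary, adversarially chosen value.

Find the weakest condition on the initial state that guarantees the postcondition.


Working backward. After the program, p or v must hold.
Before havoc hit: p or v
Before p := open: open or v
Answer: WP = open or v


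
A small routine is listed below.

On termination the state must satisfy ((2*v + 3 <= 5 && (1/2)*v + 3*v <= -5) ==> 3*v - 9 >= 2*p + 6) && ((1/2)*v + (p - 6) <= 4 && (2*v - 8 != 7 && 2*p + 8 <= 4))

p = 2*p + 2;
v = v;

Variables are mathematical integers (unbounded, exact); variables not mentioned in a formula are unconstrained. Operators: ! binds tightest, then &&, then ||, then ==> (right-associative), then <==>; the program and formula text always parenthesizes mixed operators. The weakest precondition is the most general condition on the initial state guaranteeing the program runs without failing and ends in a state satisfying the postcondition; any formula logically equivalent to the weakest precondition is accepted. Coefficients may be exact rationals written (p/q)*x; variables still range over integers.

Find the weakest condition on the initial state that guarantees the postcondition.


Working backward. After the program, the postcondition ((2*v + 3 <= 5 && (1/2)*v + 3*v <= -5) ==> 3*v - 9 >= 2*p + 6) && ((1/2)*v + (p - 6) <= 4 && (2*v - 8 != 7 && 2*p + 8 <= 4)) must hold; in canonical form it is ((2*v <= 2 && (7/2)*v <= -5) ==> 3*v >= 2*p + 15) && p + (1/2)*v <= 10 && 2*v != 15 && 2*p <= -4.
Before v := v: ((2*v <= 2 && (7/2)*v <= -5) ==> 3*v >= 2*p + 15) && p + (1/2)*v <= 10 && 2*v != 15 && 2*p <= -4
Before p := 2*p + 2: ((2*v <= 2 && (7/2)*v <= -5) ==> 3*v >= 4*p + 19) && 2*p + (1/2)*v <= 8 && 2*v != 15 && 4*p <= -8
Answer: WP = ((2*v <= 2 && (7/2)*v <= -5) ==> 3*v >= 4*p + 19) && 2*p + (1/2)*v <= 8 && 2*v != 15 && 4*p <= -8


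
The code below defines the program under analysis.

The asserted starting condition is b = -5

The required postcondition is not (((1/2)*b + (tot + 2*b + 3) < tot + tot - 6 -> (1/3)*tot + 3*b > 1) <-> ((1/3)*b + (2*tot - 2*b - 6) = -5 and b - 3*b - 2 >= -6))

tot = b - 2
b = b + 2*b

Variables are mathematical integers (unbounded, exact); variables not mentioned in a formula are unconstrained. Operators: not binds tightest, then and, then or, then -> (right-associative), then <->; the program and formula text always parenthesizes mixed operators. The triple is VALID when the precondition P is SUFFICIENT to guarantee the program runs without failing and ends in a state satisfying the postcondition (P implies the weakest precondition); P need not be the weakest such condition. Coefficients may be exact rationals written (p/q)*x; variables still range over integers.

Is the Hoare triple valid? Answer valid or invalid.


Working backward. After the program, the postcondition not (((1/2)*b + (tot + 2*b + 3) < tot + tot - 6 -> (1/3)*tot + 3*b > 1) <-> ((1/3)*b + (2*tot - 2*b - 6) = -5 and b - 3*b - 2 >= -6)) must hold; in canonical form it is not (((5/2)*b < tot - 9 -> 3*b + (1/3)*tot > 1) <-> (2*tot = (5/3)*b + 1 and 2*b <= 4)).
Before b := b + 2*b: not (((15/2)*b < tot - 9 -> 9*b + (1/3)*tot > 1) <-> (2*tot = 5*b + 1 and 6*b <= 4))
Before tot := b - 2: not (((13/2)*b < -11 -> (28/3)*b > 5/3) <-> (3*b = -5 and 6*b <= 4))
The weakest precondition is not (((13/2)*b < -11 -> (28/3)*b > 5/3) <-> (3*b = -5 and 6*b <= 4)).
Check whether b = -5 implies it.
Countermodel: at the initial state b = -5, the precondition holds but the weakest precondition fails.
Answer: invalid


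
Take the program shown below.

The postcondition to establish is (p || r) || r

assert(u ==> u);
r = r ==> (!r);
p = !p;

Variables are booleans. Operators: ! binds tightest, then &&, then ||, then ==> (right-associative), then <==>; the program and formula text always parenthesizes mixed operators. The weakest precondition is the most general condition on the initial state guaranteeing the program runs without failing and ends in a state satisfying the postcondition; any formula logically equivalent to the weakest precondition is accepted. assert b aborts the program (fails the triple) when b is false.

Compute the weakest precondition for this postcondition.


Working backward. After the program, the postcondition (p || r) || r must hold; in canonical form it is p || r.
Before p := !p: (!p) || r
Before r := r ==> (!r): (!p) || (r ==> (!r))
Before assert u ==> u: (!p) || (r ==> (!r))
Answer: WP = (!p) || (r ==> (!r))


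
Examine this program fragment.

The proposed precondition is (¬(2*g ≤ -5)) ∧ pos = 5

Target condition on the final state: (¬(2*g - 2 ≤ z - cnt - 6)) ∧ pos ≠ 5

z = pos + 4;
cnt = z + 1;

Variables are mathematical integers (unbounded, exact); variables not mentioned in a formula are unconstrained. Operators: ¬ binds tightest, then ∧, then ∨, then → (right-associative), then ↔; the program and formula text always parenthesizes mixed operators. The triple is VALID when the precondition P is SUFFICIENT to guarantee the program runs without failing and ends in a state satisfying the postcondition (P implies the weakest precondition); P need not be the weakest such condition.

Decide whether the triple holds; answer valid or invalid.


Working backward. After the program, the postcondition (¬(2*g - 2 ≤ z - cnt - 6)) ∧ pos ≠ 5 must hold; in canonical form it is (¬(cnt + 2*g ≤ z - 4)) ∧ pos ≠ 5.
Before cnt := z + 1: (¬(2*g ≤ -5)) ∧ pos ≠ 5
Before z := pos + 4: (¬(2*g ≤ -5)) ∧ pos ≠ 5
The weakest precondition is (¬(2*g ≤ -5)) ∧ pos ≠ 5.
Check whether (¬(2*g ≤ -5)) ∧ pos = 5 implies it.
Countermodel: at the initial state g = -2, pos = 5, the precondition holds but the weakest precondition fails.
Answer: invalid


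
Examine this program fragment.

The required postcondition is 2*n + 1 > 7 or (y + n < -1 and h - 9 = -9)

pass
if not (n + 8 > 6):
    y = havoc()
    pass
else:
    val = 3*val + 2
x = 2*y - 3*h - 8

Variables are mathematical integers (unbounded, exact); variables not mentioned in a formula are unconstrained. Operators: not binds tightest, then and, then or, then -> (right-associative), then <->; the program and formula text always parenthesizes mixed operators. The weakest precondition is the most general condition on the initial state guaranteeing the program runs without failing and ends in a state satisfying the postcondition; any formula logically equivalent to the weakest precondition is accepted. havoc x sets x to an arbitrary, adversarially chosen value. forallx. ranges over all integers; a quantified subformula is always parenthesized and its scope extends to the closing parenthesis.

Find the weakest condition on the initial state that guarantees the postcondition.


Working backward. After the program, the postcondition 2*n + 1 > 7 or (y + n < -1 and h - 9 = -9) must hold; in canonical form it is 2*n > 6 or (n + y < -1 and h = 0).
Before x := 2*y - 3*h - 8: 2*n > 6 or (n + y < -1 and h = 0)
Then branch requires forall y_1. (2*n > 6 or (n + y_1 < -1 and h = 0)); else branch requires 2*n > 6 or (n + y < -1 and h = 0).
Before the if: ((not (n > -2)) -> (forall y_1. (2*n > 6 or (n + y_1 < -1 and h = 0)))) and (n > -2 -> (2*n > 6 or (n + y < -1 and h = 0)))
Before skip: ((not (n > -2)) -> (forall y_1. (2*n > 6 or (n + y_1 < -1 and h = 0)))) and (n > -2 -> (2*n > 6 or (n + y < -1 and h = 0)))
Answer: WP = ((not (n > -2)) -> (forall y_1. (2*n > 6 or (n + y_1 < -1 and h = 0)))) and (n > -2 -> (2*n > 6 or (n + y < -1 and h = 0)))


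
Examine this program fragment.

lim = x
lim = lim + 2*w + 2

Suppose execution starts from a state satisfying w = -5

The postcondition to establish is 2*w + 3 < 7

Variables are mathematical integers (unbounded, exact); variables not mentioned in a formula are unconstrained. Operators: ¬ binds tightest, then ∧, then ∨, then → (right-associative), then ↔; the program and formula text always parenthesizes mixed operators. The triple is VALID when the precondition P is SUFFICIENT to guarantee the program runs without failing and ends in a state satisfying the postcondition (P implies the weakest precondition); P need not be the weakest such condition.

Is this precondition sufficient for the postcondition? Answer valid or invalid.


Working backward. After the program, the postcondition 2*w + 3 < 7 must hold; in canonical form it is 2*w < 4.
Before lim := lim + 2*w + 2: 2*w < 4
Before lim := x: 2*w < 4
The weakest precondition is 2*w < 4.
Check whether w = -5 implies it.
Every state satisfying the precondition satisfies the weakest precondition: the implication holds.
Answer: valid


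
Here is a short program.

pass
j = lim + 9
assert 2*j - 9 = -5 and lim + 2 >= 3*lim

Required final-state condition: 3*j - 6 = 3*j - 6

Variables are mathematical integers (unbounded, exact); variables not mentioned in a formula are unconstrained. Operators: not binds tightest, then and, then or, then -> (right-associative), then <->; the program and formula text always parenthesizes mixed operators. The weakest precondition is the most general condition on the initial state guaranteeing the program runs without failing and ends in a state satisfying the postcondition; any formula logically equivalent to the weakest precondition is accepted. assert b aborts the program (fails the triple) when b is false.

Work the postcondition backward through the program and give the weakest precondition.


Working backward. After the program, the postcondition 3*j - 6 = 3*j - 6 must hold; in canonical form it is true.
Before assert 2*j - 9 = -5 and lim + 2 >= 3*lim: 2*j = 4 and 2*lim <= 2
Before j := lim + 9: 2*lim = -14 and 2*lim <= 2
Before skip: 2*lim = -14 and 2*lim <= 2
Answer: WP = 2*lim = -14 and 2*lim <= 2


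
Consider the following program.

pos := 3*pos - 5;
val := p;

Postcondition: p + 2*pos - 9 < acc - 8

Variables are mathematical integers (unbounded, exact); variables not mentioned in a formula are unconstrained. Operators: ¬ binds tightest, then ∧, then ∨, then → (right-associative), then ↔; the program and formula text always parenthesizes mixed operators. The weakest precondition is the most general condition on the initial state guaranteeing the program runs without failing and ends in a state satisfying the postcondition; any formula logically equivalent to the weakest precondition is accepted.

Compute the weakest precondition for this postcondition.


Working backward. After the program, the postcondition p + 2*pos - 9 < acc - 8 must hold; in canonical form it is p + 2*pos < acc + 1.
Before val := p: p + 2*pos < acc + 1
Before pos := 3*pos - 5: p + 6*pos < acc + 11
Answer: WP = p + 6*pos < acc + 11


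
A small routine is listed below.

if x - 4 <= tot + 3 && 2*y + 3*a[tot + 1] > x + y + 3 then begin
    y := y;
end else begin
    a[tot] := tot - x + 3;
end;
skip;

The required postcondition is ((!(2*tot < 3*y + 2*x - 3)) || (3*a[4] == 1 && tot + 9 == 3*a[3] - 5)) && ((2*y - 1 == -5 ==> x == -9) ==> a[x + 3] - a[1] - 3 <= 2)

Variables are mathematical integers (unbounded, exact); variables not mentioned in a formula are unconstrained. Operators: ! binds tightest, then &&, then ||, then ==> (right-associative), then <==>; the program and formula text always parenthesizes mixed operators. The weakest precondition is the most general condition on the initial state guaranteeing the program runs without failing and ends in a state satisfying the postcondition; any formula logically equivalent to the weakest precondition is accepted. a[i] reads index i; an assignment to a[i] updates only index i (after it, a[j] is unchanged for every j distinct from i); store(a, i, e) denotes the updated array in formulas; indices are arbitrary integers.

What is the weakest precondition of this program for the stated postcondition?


Working backward. After the program, the postcondition ((!(2*tot < 3*y + 2*x - 3)) || (3*a[4] == 1 && tot + 9 == 3*a[3] - 5)) && ((2*y - 1 == -5 ==> x == -9) ==> a[x + 3] - a[1] - 3 <= 2) must hold; in canonical form it is ((!(2*tot < 2*x + 3*y - 3)) || (3*a[4] == 1 && tot == 3*a[3] - 14)) && ((2*y == -4 ==> x == -9) ==> a[x + 3] <= a[1] + 5).
Before skip: ((!(2*tot < 2*x + 3*y - 3)) || (3*a[4] == 1 && tot == 3*a[3] - 14)) && ((2*y == -4 ==> x == -9) ==> a[x + 3] <= a[1] + 5)
Then branch requires ((!(2*tot < 2*x + 3*y - 3)) || (3*a[4] == 1 && tot == 3*a[3] - 14)) && ((2*y == -4 ==> x == -9) ==> a[x + 3] <= a[1] + 5); else branch requires ((!(2*tot < 2*x + 3*y - 3)) || (3*store(a, tot, tot - x + 3)[4] == 1 && tot == 3*store(a, tot, tot - x + 3)[3] - 14)) && ((2*y == -4 ==> x == -9) ==> store(a, tot, tot - x + 3)[x + 3] <= store(a, tot, tot - x + 3)[1] + 5).
Before the if: ((x <= tot + 7 && 3*a[tot + 1] + y > x + 3) ==> (((!(2*tot < 2*x + 3*y - 3)) || (3*a[4] == 1 && tot == 3*a[3] - 14)) && ((2*y == -4 ==> x == -9) ==> a[x + 3] <= a[1] + 5))) && ((!(x <= tot + 7 && 3*a[tot + 1] + y > x + 3)) ==> (((!(2*tot < 2*x + 3*y - 3)) || (3*store(a, tot, tot - x + 3)[4] == 1 && tot == 3*store(a, tot, tot - x + 3)[3] - 14)) && ((2*y == -4 ==> x == -9) ==> store(a, tot, tot - x + 3)[x + 3] <= store(a, tot, tot - x + 3)[1] + 5)))
Answer: WP = ((x <= tot + 7 && 3*a[tot + 1] + y > x + 3) ==> (((!(2*tot < 2*x + 3*y - 3)) || (3*a[4] == 1 && tot == 3*a[3] - 14)) && ((2*y == -4 ==> x == -9) ==> a[x + 3] <= a[1] + 5))) && ((!(x <= tot + 7 && 3*a[tot + 1] + y > x + 3)) ==> (((!(2*tot < 2*x + 3*y - 3)) || (3*store(a, tot, tot - x + 3)[4] == 1 && tot == 3*store(a, tot, tot - x + 3)[3] - 14)) && ((2*y == -4 ==> x == -9) ==> store(a, tot, tot - x + 3)[x + 3] <= store(a, tot, tot - x + 3)[1] + 5)))


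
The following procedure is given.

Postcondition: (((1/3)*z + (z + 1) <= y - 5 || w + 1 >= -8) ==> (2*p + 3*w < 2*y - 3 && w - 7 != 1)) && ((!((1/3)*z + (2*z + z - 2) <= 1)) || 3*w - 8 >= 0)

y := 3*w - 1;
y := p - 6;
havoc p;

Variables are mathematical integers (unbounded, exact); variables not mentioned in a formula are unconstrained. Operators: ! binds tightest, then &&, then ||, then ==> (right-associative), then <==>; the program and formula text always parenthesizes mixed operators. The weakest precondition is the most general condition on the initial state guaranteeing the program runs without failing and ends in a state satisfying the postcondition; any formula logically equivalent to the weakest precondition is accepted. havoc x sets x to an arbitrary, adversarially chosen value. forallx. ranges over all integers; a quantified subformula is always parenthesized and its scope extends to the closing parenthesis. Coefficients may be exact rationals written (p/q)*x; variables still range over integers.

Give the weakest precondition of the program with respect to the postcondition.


Working backward. After the program, the postcondition (((1/3)*z + (z + 1) <= y - 5 || w + 1 >= -8) ==> (2*p + 3*w < 2*y - 3 && w - 7 != 1)) && ((!((1/3)*z + (2*z + z - 2) <= 1)) || 3*w - 8 >= 0) must hold; in canonical form it is (((4/3)*z <= y - 6 || w >= -9) ==> (2*p + 3*w < 2*y - 3 && w != 8)) && ((!((10/3)*z <= 3)) || 3*w >= 8).
Before havoc p: forall p_1. ((((4/3)*z <= y - 6 || w >= -9) ==> (2*p_1 + 3*w < 2*y - 3 && w != 8)) && ((!((10/3)*z <= 3)) || 3*w >= 8))
Before y := p - 6: forall p_1. ((((4/3)*z <= p - 12 || w >= -9) ==> (2*p_1 + 3*w < 2*p - 15 && w != 8)) && ((!((10/3)*z <= 3)) || 3*w >= 8))
Before y := 3*w - 1: forall p_1. ((((4/3)*z <= p - 12 || w >= -9) ==> (2*p_1 + 3*w < 2*p - 15 && w != 8)) && ((!((10/3)*z <= 3)) || 3*w >= 8))
Answer: WP = forall p_1. ((((4/3)*z <= p - 12 || w >= -9) ==> (2*p_1 + 3*w < 2*p - 15 && w != 8)) && ((!((10/3)*z <= 3)) || 3*w >= 8))


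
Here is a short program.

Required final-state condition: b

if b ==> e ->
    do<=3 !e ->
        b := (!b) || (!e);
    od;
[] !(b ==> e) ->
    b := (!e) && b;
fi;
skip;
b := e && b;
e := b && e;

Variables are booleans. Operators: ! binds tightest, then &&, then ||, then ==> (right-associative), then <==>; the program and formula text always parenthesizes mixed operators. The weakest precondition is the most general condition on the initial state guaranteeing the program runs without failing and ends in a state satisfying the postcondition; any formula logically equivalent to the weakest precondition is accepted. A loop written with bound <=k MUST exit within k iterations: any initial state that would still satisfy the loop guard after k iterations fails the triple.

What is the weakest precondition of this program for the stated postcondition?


Working backward. After the program, b must hold.
Before e := b && e: b
Before b := e && b: e && b
Before skip: e && b
Then branch requires ((!e) ==> (((!e) ==> (((!e) ==> (e && ((!((!((!b) || (!e))) || (!e))) || (!e)))) && (e ==> (e && ((!((!b) || (!e))) || (!e)))))) && (e ==> (e && ((!b) || (!e)))))) && (e ==> (e && b)); else branch requires false.
Before the if: ((b ==> e) ==> (((!e) ==> (((!e) ==> (((!e) ==> (e && ((!((!((!b) || (!e))) || (!e))) || (!e)))) && (e ==> (e && ((!((!b) || (!e))) || (!e)))))) && (e ==> (e && ((!b) || (!e)))))) && (e ==> (e && b)))) && (b ==> e)
Answer: WP = ((b ==> e) ==> (((!e) ==> (((!e) ==> (((!e) ==> (e && ((!((!((!b) || (!e))) || (!e))) || (!e)))) && (e ==> (e && ((!((!b) || (!e))) || (!e)))))) && (e ==> (e && ((!b) || (!e)))))) && (e ==> (e && b)))) && (b ==> e)


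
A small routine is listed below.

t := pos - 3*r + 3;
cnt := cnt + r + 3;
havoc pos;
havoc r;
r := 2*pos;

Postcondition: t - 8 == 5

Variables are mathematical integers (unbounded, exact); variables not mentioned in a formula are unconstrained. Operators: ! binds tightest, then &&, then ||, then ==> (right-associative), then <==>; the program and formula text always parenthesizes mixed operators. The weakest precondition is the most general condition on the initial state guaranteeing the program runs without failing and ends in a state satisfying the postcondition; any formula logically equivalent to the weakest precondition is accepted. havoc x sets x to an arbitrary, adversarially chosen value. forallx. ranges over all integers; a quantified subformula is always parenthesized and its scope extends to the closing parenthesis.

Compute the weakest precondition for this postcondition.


Working backward. After the program, the postcondition t - 8 == 5 must hold; in canonical form it is t == 13.
Before r := 2*pos: t == 13
Before havoc r: t == 13
Before havoc pos: t == 13
Before cnt := cnt + r + 3: t == 13
Before t := pos - 3*r + 3: pos == 3*r + 10
Answer: WP = pos == 3*r + 10


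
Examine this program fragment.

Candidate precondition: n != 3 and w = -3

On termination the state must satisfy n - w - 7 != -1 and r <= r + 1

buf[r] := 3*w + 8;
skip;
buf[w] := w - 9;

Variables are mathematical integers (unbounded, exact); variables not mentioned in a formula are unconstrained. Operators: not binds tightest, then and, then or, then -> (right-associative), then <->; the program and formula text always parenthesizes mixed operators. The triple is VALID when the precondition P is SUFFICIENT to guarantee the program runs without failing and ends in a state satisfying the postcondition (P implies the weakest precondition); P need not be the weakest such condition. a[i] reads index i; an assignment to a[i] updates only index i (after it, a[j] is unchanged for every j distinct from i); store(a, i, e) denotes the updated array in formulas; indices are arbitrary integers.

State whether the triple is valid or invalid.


Working backward. After the program, the postcondition n - w - 7 != -1 and r <= r + 1 must hold; in canonical form it is n != w + 6.
Before buf[w] := w - 9: n != w + 6
Before skip: n != w + 6
Before buf[r] := 3*w + 8: n != w + 6
The weakest precondition is n != w + 6.
Check whether n != 3 and w = -3 implies it.
Every state satisfying the precondition satisfies the weakest precondition: the implication holds.
Answer: valid


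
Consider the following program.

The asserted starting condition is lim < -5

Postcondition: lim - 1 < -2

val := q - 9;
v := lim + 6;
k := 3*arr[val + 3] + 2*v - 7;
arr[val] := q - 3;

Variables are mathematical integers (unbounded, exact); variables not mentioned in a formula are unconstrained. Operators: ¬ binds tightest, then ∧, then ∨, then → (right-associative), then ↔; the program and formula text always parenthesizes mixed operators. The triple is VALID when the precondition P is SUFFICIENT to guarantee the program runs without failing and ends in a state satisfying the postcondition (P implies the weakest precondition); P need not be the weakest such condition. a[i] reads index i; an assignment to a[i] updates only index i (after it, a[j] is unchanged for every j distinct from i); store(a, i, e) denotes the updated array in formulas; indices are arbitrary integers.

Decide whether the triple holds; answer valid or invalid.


Working backward. After the program, the postcondition lim - 1 < -2 must hold; in canonical form it is lim < -1.
Before arr[val] := q - 3: lim < -1
Before k := 3*arr[val + 3] + 2*v - 7: lim < -1
Before v := lim + 6: lim < -1
Before val := q - 9: lim < -1
The weakest precondition is lim < -1.
Check whether lim < -5 implies it.
Every state satisfying the precondition satisfies the weakest precondition: the implication holds.
Answer: valid


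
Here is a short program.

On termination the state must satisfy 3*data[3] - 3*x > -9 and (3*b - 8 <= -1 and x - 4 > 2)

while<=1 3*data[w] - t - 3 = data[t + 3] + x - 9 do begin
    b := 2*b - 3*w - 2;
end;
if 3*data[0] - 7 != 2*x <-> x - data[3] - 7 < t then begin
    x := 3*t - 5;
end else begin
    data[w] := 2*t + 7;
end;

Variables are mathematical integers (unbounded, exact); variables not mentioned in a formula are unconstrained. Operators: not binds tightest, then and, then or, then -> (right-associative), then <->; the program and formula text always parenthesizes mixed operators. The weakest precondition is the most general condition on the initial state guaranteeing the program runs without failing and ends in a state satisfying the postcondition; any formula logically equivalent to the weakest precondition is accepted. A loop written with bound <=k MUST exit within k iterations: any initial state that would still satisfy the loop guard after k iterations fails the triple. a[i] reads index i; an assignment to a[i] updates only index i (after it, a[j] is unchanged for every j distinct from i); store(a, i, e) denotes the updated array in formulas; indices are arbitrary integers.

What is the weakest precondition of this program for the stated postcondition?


Working backward. After the program, the postcondition 3*data[3] - 3*x > -9 and (3*b - 8 <= -1 and x - 4 > 2) must hold; in canonical form it is 3*data[3] > 3*x - 9 and 3*b <= 7 and x > 6.
Then branch requires 3*data[3] > 9*t - 24 and 3*b <= 7 and 3*t > 11; else branch requires 3*store(data, w, 2*t + 7)[3] > 3*x - 9 and 3*b <= 7 and x > 6.
Before the if: ((3*data[0] != 2*x + 7 <-> x < data[3] + t + 7) -> (3*data[3] > 9*t - 24 and 3*b <= 7 and 3*t > 11)) and ((not (3*data[0] != 2*x + 7 <-> x < data[3] + t + 7)) -> (3*store(data, w, 2*t + 7)[3] > 3*x - 9 and 3*b <= 7 and x > 6))
Before the loop (bound <=1), unroll the exhaustion recursion (WP_0 = exit-now case; WP_j = one more guarded iteration, up to j = 1):
  WP_0: (not (3*data[w] = data[t + 3] + t + x - 6)) and ((3*data[0] != 2*x + 7 <-> x < data[3] + t + 7) -> (3*data[3] > 9*t - 24 and 3*b <= 7 and 3*t > 11)) and ((not (3*data[0] != 2*x + 7 <-> x < data[3] + t + 7)) -> (3*store(data, w, 2*t + 7)[3] > 3*x - 9 and 3*b <= 7 and x > 6))
  WP_1: (3*data[w] = data[t + 3] + t + x - 6 -> ((not (3*data[w] = data[t + 3] + t + x - 6)) and ((3*data[0] != 2*x + 7 <-> x < data[3] + t + 7) -> (3*data[3] > 9*t - 24 and 6*b <= 9*w + 13 and 3*t > 11)) and ((not (3*data[0] != 2*x + 7 <-> x < data[3] + t + 7)) -> (3*store(data, w, 2*t + 7)[3] > 3*x - 9 and 6*b <= 9*w + 13 and x > 6)))) and ((not (3*data[w] = data[t + 3] + t + x - 6)) -> (((3*data[0] != 2*x + 7 <-> x < data[3] + t + 7) -> (3*data[3] > 9*t - 24 and 3*b <= 7 and 3*t > 11)) and ((not (3*data[0] != 2*x + 7 <-> x < data[3] + t + 7)) -> (3*store(data, w, 2*t + 7)[3] > 3*x - 9 and 3*b <= 7 and x > 6))))
So before the loop: (3*data[w] = data[t + 3] + t + x - 6 -> ((not (3*data[w] = data[t + 3] + t + x - 6)) and ((3*data[0] != 2*x + 7 <-> x < data[3] + t + 7) -> (3*data[3] > 9*t - 24 and 6*b <= 9*w + 13 and 3*t > 11)) and ((not (3*data[0] != 2*x + 7 <-> x < data[3] + t + 7)) -> (3*store(data, w, 2*t + 7)[3] > 3*x - 9 and 6*b <= 9*w + 13 and x > 6)))) and ((not (3*data[w] = data[t + 3] + t + x - 6)) -> (((3*data[0] != 2*x + 7 <-> x < data[3] + t + 7) -> (3*data[3] > 9*t - 24 and 3*b <= 7 and 3*t > 11)) and ((not (3*data[0] != 2*x + 7 <-> x < data[3] + t + 7)) -> (3*store(data, w, 2*t + 7)[3] > 3*x - 9 and 3*b <= 7 and x > 6))))
Answer: WP = (3*data[w] = data[t + 3] + t + x - 6 -> ((not (3*data[w] = data[t + 3] + t + x - 6)) and ((3*data[0] != 2*x + 7 <-> x < data[3] + t + 7) -> (3*data[3] > 9*t - 24 and 6*b <= 9*w + 13 and 3*t > 11)) and ((not (3*data[0] != 2*x + 7 <-> x < data[3] + t + 7)) -> (3*store(data, w, 2*t + 7)[3] > 3*x - 9 and 6*b <= 9*w + 13 and x > 6)))) and ((not (3*data[w] = data[t + 3] + t + x - 6)) -> (((3*data[0] != 2*x + 7 <-> x < data[3] + t + 7) -> (3*data[3] > 9*t - 24 and 3*b <= 7 and 3*t > 11)) and ((not (3*data[0] != 2*x + 7 <-> x < data[3] + t + 7)) -> (3*store(data, w, 2*t + 7)[3] > 3*x - 9 and 3*b <= 7 and x > 6))))


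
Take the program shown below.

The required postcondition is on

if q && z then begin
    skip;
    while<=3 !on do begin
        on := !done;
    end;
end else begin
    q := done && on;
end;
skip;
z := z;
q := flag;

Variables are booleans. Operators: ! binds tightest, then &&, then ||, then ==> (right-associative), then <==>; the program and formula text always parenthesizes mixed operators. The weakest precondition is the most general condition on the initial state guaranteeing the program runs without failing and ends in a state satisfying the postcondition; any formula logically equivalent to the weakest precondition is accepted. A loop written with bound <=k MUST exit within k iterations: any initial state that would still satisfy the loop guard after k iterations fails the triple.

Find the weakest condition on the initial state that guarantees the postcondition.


Working backward. After the program, on must hold.
Before q := flag: on
Before z := z: on
Before skip: on
Then branch requires (!on) ==> (done ==> (done ==> (!done))); else branch requires on.
Before the if: ((q && z) ==> ((!on) ==> (done ==> (done ==> (!done))))) && ((!(q && z)) ==> on)
Answer: WP = ((q && z) ==> ((!on) ==> (done ==> (done ==> (!done))))) && ((!(q && z)) ==> on)
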